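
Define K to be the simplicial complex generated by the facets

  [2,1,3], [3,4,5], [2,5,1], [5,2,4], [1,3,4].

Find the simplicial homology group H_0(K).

Take the total order 1 < 2 < 3 < 4 < 5 on the vertex set. Then K (dimension 2) consists of the simplices:

  0-simplices (5): [1], [2], [3], [4], [5]
  1-simplices (10): [1,2], [1,3], [1,4], [1,5], [2,3], [2,4], [2,5], [3,4], [3,5], [4,5]
  2-simplices (5): [1,2,3], [1,2,5], [1,3,4], [2,4,5], [3,4,5]

so the chain groups are C_0 ≅ Z^5, C_1 ≅ Z^10, C_2 ≅ Z^5.

Boundary ∂_1: C_1 → C_0 maps an edge to its endpoints' difference, ∂[p,q] = q − p. For instance
  ∂[2,5] = [5] − [2].
As a 5×10 matrix over Z this has rank 4, with invariant factors (1,1,1,1).

∂_2: C_2 → C_1 sends each 2-simplex [p,q,r] to [q,r] − [p,r] + [p,q]. For instance
  ∂[3,4,5] = [4,5] − [3,5] + [3,4],
  ∂[1,3,4] = [3,4] − [1,4] + [1,3].
The resulting 10×5 matrix has rank 5, and its Smith normal form has invariant factors (1,1,1,1,1).

Computing H_k = (kernel of ∂_k) / (image of ∂_{k+1}):

  H_0: rank C_0 − rank ∂_1 = 5 − 4 = 1, and the invariant factors of ∂_1 are all 1, so H_0 = Z.

(K is a triangulation of the Möbius band.)

H_0 ≅ Z.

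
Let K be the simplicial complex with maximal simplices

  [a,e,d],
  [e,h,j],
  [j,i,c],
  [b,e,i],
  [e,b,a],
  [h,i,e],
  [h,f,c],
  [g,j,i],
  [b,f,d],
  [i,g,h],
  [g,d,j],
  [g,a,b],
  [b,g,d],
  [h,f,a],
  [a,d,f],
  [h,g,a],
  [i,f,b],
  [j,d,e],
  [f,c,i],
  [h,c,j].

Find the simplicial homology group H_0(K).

H_0 = Z.

K has 10 vertices, 30 edges, 20 triangles.
rank ∂_0 = 0, rank ∂_1 = 9 ⇒ b_0 = 10 − 0 − 9 = 1; all invariant factors of ∂_1 are 1 so no torsion. So H_0 = Z.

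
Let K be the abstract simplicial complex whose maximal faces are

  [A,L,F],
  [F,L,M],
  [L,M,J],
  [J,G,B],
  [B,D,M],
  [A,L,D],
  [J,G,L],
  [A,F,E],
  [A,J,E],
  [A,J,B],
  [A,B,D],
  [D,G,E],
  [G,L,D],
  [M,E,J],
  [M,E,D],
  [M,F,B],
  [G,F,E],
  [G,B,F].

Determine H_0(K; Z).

H_0 = Z.

K has 9 vertices, 27 edges, 18 triangles.
rank ∂_0 = 0, rank ∂_1 = 8 ⇒ b_0 = 9 − 0 − 8 = 1; all invariant factors of ∂_1 are 1 so no torsion. So H_0 ≅ Z.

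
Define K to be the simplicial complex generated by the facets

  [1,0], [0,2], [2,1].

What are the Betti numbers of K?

b_0 = 1, b_1 = 1.

We work with the vertex ordering 0 < 1 < 2. The simplices of K, each written with vertices in increasing order, are:

  0-simplices (3): [0], [1], [2]
  1-simplices (3): [0,1], [0,2], [1,2]

Hence C_0 ≅ Z^3, C_1 ≅ Z^3.

The boundary map ∂_1: C_1 → C_0 maps an edge to its endpoints' difference, ∂[p,q] = q − p.
As a 3×3 matrix over Z this has rank 2, with invariant factors (1,1).

From H_k ≅ ker(∂_k) / im(∂_{k+1}) we obtain:

  H_0: rank C_0 − rank ∂_1 = 3 − 2 = 1, and the invariant factors of ∂_1 are all 1, so H_0 = Z.
  H_1: rank ker ∂_1 − rank ∂_2 = (3 − 2) − 0 = 1, and there is no ∂_2, so H_1 = Z.

(K is a triangulation of the circle S^1.)

Hence the Betti numbers are b_0 = 1, b_1 = 1.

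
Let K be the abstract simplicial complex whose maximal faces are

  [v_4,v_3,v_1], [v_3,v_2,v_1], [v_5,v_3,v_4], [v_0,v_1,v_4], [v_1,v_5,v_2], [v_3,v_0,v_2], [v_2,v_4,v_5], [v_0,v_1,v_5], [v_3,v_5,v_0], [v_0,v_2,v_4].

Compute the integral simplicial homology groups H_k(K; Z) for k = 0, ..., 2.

Order the vertices as v_0 < v_1 < v_2 < v_3 < v_4 < v_5. Listing each simplex with vertices in this order, K has dimension 2 with simplices:

  0-simplices (6): [v_0], [v_1], [v_2], [v_3], [v_4], [v_5]
  1-simplices (15): (15 of them)
  2-simplices (10): [v_0,v_1,v_4], [v_0,v_1,v_5], [v_0,v_2,v_3], [v_0,v_2,v_4], [v_0,v_3,v_5], [v_1,v_2,v_3], [v_1,v_2,v_5], [v_1,v_3,v_4], [v_2,v_4,v_5], [v_3,v_4,v_5]

Hence C_0 ≅ Z^6, C_1 ≅ Z^15, C_2 ≅ Z^10.

Boundary ∂_1: C_1 → C_0 maps an edge to its endpoints' difference, ∂[p,q] = q − p.
The 6×15 boundary matrix has rank 5 and Smith normal form diag(1,1,1,1,1).

Boundary ∂_2: C_2 → C_1 sends each 2-simplex [p,q,r] to [q,r] − [p,r] + [p,q]. For instance
  ∂[v_0,v_1,v_4] = [v_1,v_4] − [v_0,v_4] + [v_0,v_1],
  ∂[v_0,v_3,v_5] = [v_3,v_5] − [v_0,v_5] + [v_0,v_3].
The 15×10 boundary matrix has rank 10 and Smith normal form diag(1,1,1,1,1,1,1,1,1,2).

Computing H_k = (kernel of ∂_k) / (image of ∂_{k+1}):

  H_0: rank C_0 − rank ∂_1 = 6 − 5 = 1, and the invariant factors of ∂_1 are all 1, so H_0 ≅ Z.
  H_1: rank ker ∂_1 − rank ∂_2 = (15 − 5) − 10 = 0, and ∂_2 has invariant factor 2 > 1, so H_1 ≅ Z/2Z.
  H_2: rank ker ∂_2 − rank ∂_3 = (10 − 10) − 0 = 0, and there is no ∂_3, so H_2 ≅ 0.

As a check, the Euler characteristic is 6 − 15 + 10 = 1, which agrees with 1 − 0 + 0 = 1.

H_0 = Z,  H_1 = Z/2Z,  H_2 = 0.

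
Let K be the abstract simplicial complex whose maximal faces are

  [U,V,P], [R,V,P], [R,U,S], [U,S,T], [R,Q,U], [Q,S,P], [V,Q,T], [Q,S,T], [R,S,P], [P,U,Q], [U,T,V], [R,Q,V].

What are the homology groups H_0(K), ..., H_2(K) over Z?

Fix the vertex order P < Q < R < S < T < U < V and write every simplex with vertices in increasing order. Then dim K = 2 and the simplices of K are:

  0-simplices (7): P, Q, R, S, T, U, V
  1-simplices (18): PQ, PR, PS, PU, PV, QR, QS, QT, QU, QV, RS, RU, RV, ST, SU, TU, TV, UV
  2-simplices (12): PQS, PQU, PRS, PRV, PUV, QRU, QRV, QST, QTV, RSU, STU, TUV

so the chain groups are C_0 ≅ Z^7, C_1 ≅ Z^18, C_2 ≅ Z^12.

The boundary map ∂_1: C_1 → C_0 is given by ∂[p,q] = [q] − [p]. For instance
  ∂QS = S − Q.
As a 7×18 matrix over Z this has rank 6, with invariant factors (1,1,1,1,1,1).

The boundary map ∂_2: C_2 → C_1 sends each 2-simplex [p,q,r] to [q,r] − [p,r] + [p,q]. For instance
  ∂PRV = RV − PV + PR,
  ∂QST = ST − QT + QS.
This gives a 18×12 integer matrix of rank 12; reducing to Smith normal form yields diagonal entries (1,1,1,1,1,1,1,1,1,1,1,2).

Now H_k = ker ∂_k / im ∂_{k+1}, so:

  H_0: rank C_0 − rank ∂_1 = 7 − 6 = 1, and the invariant factors of ∂_1 are all 1, so H_0 = Z.
  H_1: rank ker ∂_1 − rank ∂_2 = (18 − 6) − 12 = 0, and ∂_2 has invariant factor 2 > 1, so H_1 = Z/2.
  H_2: rank ker ∂_2 − rank ∂_3 = (12 − 12) − 0 = 0, and there is no ∂_3, so H_2 = 0.

As a check, the Euler characteristic is 7 − 18 + 12 = 1, which agrees with 1 − 0 + 0 = 1.

H_0 = Z,  H_1 = Z/2,  H_2 = 0.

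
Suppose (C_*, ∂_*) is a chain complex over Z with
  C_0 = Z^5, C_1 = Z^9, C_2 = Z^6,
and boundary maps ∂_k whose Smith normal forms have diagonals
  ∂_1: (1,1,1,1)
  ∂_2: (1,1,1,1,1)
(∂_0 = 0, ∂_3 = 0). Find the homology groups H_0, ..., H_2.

H_0: b_0 = 5 − 0 − 4 = 1; torsion from ∂_1 factors > 1: none. So H_0 = Z.
H_1: b_1 = 9 − 4 − 5 = 0; torsion from ∂_2 factors > 1: none. So H_1 = 0.
H_2: b_2 = 6 − 5 − 0 = 1; torsion from ∂_3 factors > 1: none. So H_2 = Z.

H_0 = Z,  H_1 = 0,  H_2 = Z.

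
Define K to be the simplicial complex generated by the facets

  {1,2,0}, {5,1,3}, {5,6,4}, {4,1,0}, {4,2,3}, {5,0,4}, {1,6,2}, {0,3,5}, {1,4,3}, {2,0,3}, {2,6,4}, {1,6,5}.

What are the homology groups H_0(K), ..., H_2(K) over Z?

H_0 ≅ Z,  H_1 ≅ Z/2,  H_2 = 0.

Take the total order 0 < 1 < 2 < 3 < 4 < 5 < 6 on the vertex set. Then K (dimension 2) consists of the simplices:

  0-simplices (7): [0], [1], [2], [3], [4], [5], [6]
  1-simplices (18): [0,1], [0,2], [0,3], [0,4], [0,5], [1,2], [1,3], [1,4], [1,5], [1,6], [2,3], [2,4], [2,6], [3,4], [3,5], [4,5], [4,6], [5,6]
  2-simplices (12): [0,1,2], [0,1,4], [0,2,3], [0,3,5], [0,4,5], [1,2,6], [1,3,4], [1,3,5], [1,5,6], [2,3,4], [2,4,6], [4,5,6]

so the chain groups are C_0 ≅ Z^7, C_1 ≅ Z^18, C_2 ≅ Z^12.

The boundary map ∂_1: C_1 → C_0 maps an edge to its endpoints' difference, ∂[p,q] = q − p.
The 7×18 boundary matrix has rank 6 and Smith normal form diag(1,1,1,1,1,1).

∂_2: C_2 → C_1 sends each 2-simplex [p,q,r] to [q,r] − [p,r] + [p,q]. For instance
  ∂[4,5,6] = [5,6] − [4,6] + [4,5],
  ∂[0,3,5] = [3,5] − [0,5] + [0,3].
As a 18×12 matrix over Z this has rank 12, with invariant factors (1,1,1,1,1,1,1,1,1,1,1,2).

From H_k ≅ ker(∂_k) / im(∂_{k+1}) we obtain:

  H_0: rank C_0 − rank ∂_1 = 7 − 6 = 1, and the invariant factors of ∂_1 are all 1, so H_0 ≅ Z.
  H_1: rank ker ∂_1 − rank ∂_2 = (18 − 6) − 12 = 0, and ∂_2 has invariant factor 2 > 1, so H_1 ≅ Z/2.
  H_2: rank ker ∂_2 − rank ∂_3 = (12 − 12) − 0 = 0, and there is no ∂_3, so H_2 ≅ 0.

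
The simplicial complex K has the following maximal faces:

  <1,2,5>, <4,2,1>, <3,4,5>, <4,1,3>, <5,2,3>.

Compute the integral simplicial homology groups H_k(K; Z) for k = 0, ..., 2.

H_0 ≅ Z,  H_1 ≅ Z,  H_2 = 0.

Take the total order 1 < 2 < 3 < 4 < 5 on the vertex set. Then K (dimension 2) consists of the simplices:

  0-simplices (5): [1], [2], [3], [4], [5]
  1-simplices (10): [1,2], [1,3], [1,4], [1,5], [2,3], [2,4], [2,5], [3,4], [3,5], [4,5]
  2-simplices (5): [1,2,4], [1,2,5], [1,3,4], [2,3,5], [3,4,5]

Hence C_0 ≅ Z^5, C_1 ≅ Z^10, C_2 ≅ Z^5.

∂_1: C_1 → C_0 is given by ∂[p,q] = [q] − [p]. For instance
  ∂[1,3] = [3] − [1].
As a 5×10 matrix over Z this has rank 4, with invariant factors (1,1,1,1).

The boundary map ∂_2: C_2 → C_1 maps a triangle to the signed sum of its edges. For instance
  ∂[2,3,5] = [3,5] − [2,5] + [2,3],
  ∂[1,2,5] = [2,5] − [1,5] + [1,2].
The resulting 10×5 matrix has rank 5, and its Smith normal form has invariant factors (1,1,1,1,1).

Now H_k = ker ∂_k / im ∂_{k+1}, so:

  H_0: rank C_0 − rank ∂_1 = 5 − 4 = 1, and the invariant factors of ∂_1 are all 1, so H_0 ≅ Z.
  H_1: rank ker ∂_1 − rank ∂_2 = (10 − 4) − 5 = 1, and the invariant factors of ∂_2 are all 1, so H_1 ≅ Z.
  H_2: rank ker ∂_2 − rank ∂_3 = (5 − 5) − 0 = 0, and there is no ∂_3, so H_2 ≅ 0.

(K is a triangulation of the Möbius band.)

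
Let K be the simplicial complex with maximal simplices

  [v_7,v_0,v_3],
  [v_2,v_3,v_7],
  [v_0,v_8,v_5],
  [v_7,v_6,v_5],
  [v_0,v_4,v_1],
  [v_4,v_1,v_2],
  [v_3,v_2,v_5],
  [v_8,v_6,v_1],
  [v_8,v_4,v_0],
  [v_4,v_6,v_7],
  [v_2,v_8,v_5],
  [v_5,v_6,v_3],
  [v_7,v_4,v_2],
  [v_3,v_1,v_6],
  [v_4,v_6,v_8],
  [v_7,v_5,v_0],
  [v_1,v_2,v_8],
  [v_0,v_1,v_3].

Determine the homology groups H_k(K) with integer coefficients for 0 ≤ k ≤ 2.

H_0 = Z,  H_1 = Z ⊕ Z_2,  H_2 = 0.

Fix the vertex order v_0 < v_1 < v_2 < v_3 < v_4 < v_5 < v_6 < v_7 < v_8 and write every simplex with vertices in increasing order. Then dim K = 2 and the simplices of K are:

  0-simplices (9): [v_0], [v_1], [v_2], [v_3], [v_4], [v_5], [v_6], [v_7], [v_8]
  1-simplices (27): (27 of them)
  2-simplices (18): (18 of them)

Hence C_0 ≅ Z^9, C_1 ≅ Z^27, C_2 ≅ Z^18.

Boundary ∂_1: C_1 → C_0 sends each edge [p,q] (with p < q) to q − p. For instance
  ∂[v_5,v_6] = [v_6] − [v_5].
The resulting 9×27 matrix has rank 8, and its Smith normal form has invariant factors (1,1,1,1,1,1,1,1).

Boundary ∂_2: C_2 → C_1 maps a triangle to the signed sum of its edges. For instance
  ∂[v_1,v_6,v_8] = [v_6,v_8] − [v_1,v_8] + [v_1,v_6],
  ∂[v_1,v_3,v_6] = [v_3,v_6] − [v_1,v_6] + [v_1,v_3].
The resulting 27×18 matrix has rank 18, and its Smith normal form has invariant factors (1,1,1,1,1,1,1,1,1,1,1,1,1,1,1,1,1,2).

From H_k ≅ ker(∂_k) / im(∂_{k+1}) we obtain:

  H_0: rank C_0 − rank ∂_1 = 9 − 8 = 1, and the invariant factors of ∂_1 are all 1, so H_0 = Z.
  H_1: rank ker ∂_1 − rank ∂_2 = (27 − 8) − 18 = 1, and ∂_2 has invariant factor 2 > 1, so H_1 = Z ⊕ Z_2.
  H_2: rank ker ∂_2 − rank ∂_3 = (18 − 18) − 0 = 0, and there is no ∂_3, so H_2 = 0.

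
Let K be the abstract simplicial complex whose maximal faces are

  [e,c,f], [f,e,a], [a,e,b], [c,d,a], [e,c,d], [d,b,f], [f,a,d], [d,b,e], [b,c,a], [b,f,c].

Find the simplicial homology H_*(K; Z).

H_0 = Z,  H_1 = Z_2,  H_2 = 0.

Order the vertices as a < b < c < d < e < f. Listing each simplex with vertices in this order, K has dimension 2 with simplices:

  0-simplices (6): a, b, c, d, e, f
  1-simplices (15): ab, ac, ad, ae, af, bc, bd, be, bf, cd, ce, cf, de, df, ef
  2-simplices (10): abc, abe, acd, adf, aef, bcf, bde, bdf, cde, cef

so the chain groups are C_0 ≅ Z^6, C_1 ≅ Z^15, C_2 ≅ Z^10.

Boundary ∂_1: C_1 → C_0 sends each edge [p,q] (with p < q) to q − p.
The resulting 6×15 matrix has rank 5, and its Smith normal form has invariant factors (1,1,1,1,1).

Boundary ∂_2: C_2 → C_1 acts by ∂[p,q,r] = [q,r] − [p,r] + [p,q]. For instance
  ∂cde = de − ce + cd,
  ∂bdf = df − bf + bd.
The 15×10 boundary matrix has rank 10 and Smith normal form diag(1,1,1,1,1,1,1,1,1,2).

Now H_k = ker ∂_k / im ∂_{k+1}, so:

  H_0: rank C_0 − rank ∂_1 = 6 − 5 = 1, and the invariant factors of ∂_1 are all 1, so H_0 = Z.
  H_1: rank ker ∂_1 − rank ∂_2 = (15 − 5) − 10 = 0, and ∂_2 has invariant factor 2 > 1, so H_1 = Z_2.
  H_2: rank ker ∂_2 − rank ∂_3 = (10 − 10) − 0 = 0, and there is no ∂_3, so H_2 = 0.

As a check, the Euler characteristic is 6 − 15 + 10 = 1, which agrees with 1 − 0 + 0 = 1.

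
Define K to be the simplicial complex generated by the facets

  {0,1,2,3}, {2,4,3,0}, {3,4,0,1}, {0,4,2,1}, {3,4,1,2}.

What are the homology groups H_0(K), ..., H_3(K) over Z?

H_0 ≅ Z,  H_1 = 0,  H_2 = 0,  H_3 ≅ Z.

We work with the vertex ordering 0 < 1 < 2 < 3 < 4. The simplices of K, each written with vertices in increasing order, are:

  0-simplices (5): [0], [1], [2], [3], [4]
  1-simplices (10): [0,1], [0,2], [0,3], [0,4], [1,2], [1,3], [1,4], [2,3], [2,4], [3,4]
  2-simplices (10): [0,1,2], [0,1,3], [0,1,4], [0,2,3], [0,2,4], [0,3,4], [1,2,3], [1,2,4], [1,3,4], [2,3,4]
  3-simplices (5): [0,1,2,3], [0,1,2,4], [0,1,3,4], [0,2,3,4], [1,2,3,4]

giving chain groups C_0 ≅ Z^5, C_1 ≅ Z^10, C_2 ≅ Z^10, C_3 ≅ Z^5.

The boundary map ∂_1: C_1 → C_0 sends each edge [p,q] (with p < q) to q − p.
This gives a 5×10 integer matrix of rank 4; reducing to Smith normal form yields diagonal entries (1,1,1,1).

The boundary map ∂_2: C_2 → C_1 maps a triangle to the signed sum of its edges. For instance
  ∂[2,3,4] = [3,4] − [2,4] + [2,3],
  ∂[1,2,3] = [2,3] − [1,3] + [1,2].
This gives a 10×10 integer matrix of rank 6; reducing to Smith normal form yields diagonal entries (1,1,1,1,1,1).

∂_3: C_3 → C_2 sends each 3-simplex σ to the alternating sum Σ_i (−1)^i (σ with its i-th vertex removed). For instance
  ∂[1,2,3,4] = [2,3,4] − [1,3,4] + [1,2,4] − [1,2,3],
  ∂[0,1,2,3] = [1,2,3] − [0,2,3] + [0,1,3] − [0,1,2].
The 10×5 boundary matrix has rank 4 and Smith normal form diag(1,1,1,1).

Computing H_k = (kernel of ∂_k) / (image of ∂_{k+1}):

  H_0: rank C_0 − rank ∂_1 = 5 − 4 = 1, and the invariant factors of ∂_1 are all 1, so H_0 = Z.
  H_1: rank ker ∂_1 − rank ∂_2 = (10 − 4) − 6 = 0, and the invariant factors of ∂_2 are all 1, so H_1 = 0.
  H_2: rank ker ∂_2 − rank ∂_3 = (10 − 6) − 4 = 0, and the invariant factors of ∂_3 are all 1, so H_2 = 0.
  H_3: rank ker ∂_3 − rank ∂_4 = (5 − 4) − 0 = 1, and there is no ∂_4, so H_3 = Z.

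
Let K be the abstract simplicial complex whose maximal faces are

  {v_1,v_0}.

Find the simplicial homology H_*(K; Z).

Fix the vertex order v_0 < v_1 and write every simplex with vertices in increasing order. Then dim K = 1 and the simplices of K are:

  0-simplices (2): [v_0], [v_1]
  1-simplices (1): [v_0,v_1]

Hence C_0 ≅ Z^2, C_1 ≅ Z^1.

The boundary map ∂_1: C_1 → C_0 sends each edge [p,q] (with p < q) to q − p. For instance
  ∂[v_0,v_1] = [v_1] − [v_0].
The 2×1 boundary matrix has rank 1 and Smith normal form diag(1).

Reading off H_k = ker ∂_k / im ∂_{k+1}:

  H_0: rank C_0 − rank ∂_1 = 2 − 1 = 1, and the invariant factors of ∂_1 are all 1, so H_0 ≅ Z.
  H_1: rank ker ∂_1 − rank ∂_2 = (1 − 1) − 0 = 0, and there is no ∂_2, so H_1 ≅ 0.

As a check, the Euler characteristic is 2 − 1 = 1, which agrees with 1 − 0 = 1.
(K is a triangulation of the 1-simplex.)

H_0 ≅ Z,  H_1 = 0.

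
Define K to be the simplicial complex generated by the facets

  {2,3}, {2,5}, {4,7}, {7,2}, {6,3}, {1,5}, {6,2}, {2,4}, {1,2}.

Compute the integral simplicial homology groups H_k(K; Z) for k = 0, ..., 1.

H_0 ≅ Z,  H_1 ≅ Z^3.

Order the vertices as 1 < 2 < 3 < 4 < 5 < 6 < 7. Listing each simplex with vertices in this order, K has dimension 1 with simplices:

  0-simplices (7): [1], [2], [3], [4], [5], [6], [7]
  1-simplices (9): [1,2], [1,5], [2,3], [2,4], [2,5], [2,6], [2,7], [3,6], [4,7]

giving chain groups C_0 ≅ Z^7, C_1 ≅ Z^9.

Boundary ∂_1: C_1 → C_0 is given by ∂[p,q] = [q] − [p]. For instance
  ∂[3,6] = [6] − [3].
The 7×9 boundary matrix has rank 6 and Smith normal form diag(1,1,1,1,1,1).

Reading off H_k = ker ∂_k / im ∂_{k+1}:

  H_0: rank C_0 − rank ∂_1 = 7 − 6 = 1, and the invariant factors of ∂_1 are all 1, so H_0 = Z.
  H_1: rank ker ∂_1 − rank ∂_2 = (9 − 6) − 0 = 3, and there is no ∂_2, so H_1 = Z^3.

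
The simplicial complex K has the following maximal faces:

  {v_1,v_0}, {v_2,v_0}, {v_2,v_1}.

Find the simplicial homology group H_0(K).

H_0 ≅ Z.

Order the vertices as v_0 < v_1 < v_2. Listing each simplex with vertices in this order, K has dimension 1 with simplices:

  0-simplices (3): [v_0], [v_1], [v_2]
  1-simplices (3): [v_0,v_1], [v_0,v_2], [v_1,v_2]

giving chain groups C_0 ≅ Z^3, C_1 ≅ Z^3.

Boundary ∂_1: C_1 → C_0 sends each edge [p,q] (with p < q) to q − p.
The 3×3 boundary matrix has rank 2 and Smith normal form diag(1,1).

Reading off H_k = ker ∂_k / im ∂_{k+1}:

  H_0: rank C_0 − rank ∂_1 = 3 − 2 = 1, and the invariant factors of ∂_1 are all 1, so H_0 ≅ Z.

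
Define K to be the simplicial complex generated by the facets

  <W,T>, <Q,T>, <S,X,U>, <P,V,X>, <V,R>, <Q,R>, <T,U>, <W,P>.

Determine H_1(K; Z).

Order the vertices as P < Q < R < S < T < U < V < W < X. Listing each simplex with vertices in this order, K has dimension 2 with simplices:

  0-simplices (9): P, Q, R, S, T, U, V, W, X
  1-simplices (12): PV, PW, PX, QR, QT, RV, SU, SX, TU, TW, UX, VX
  2-simplices (2): PVX, SUX

so the chain groups are C_0 ≅ Z^9, C_1 ≅ Z^12, C_2 ≅ Z^2.

∂_1: C_1 → C_0 is given by ∂[p,q] = [q] − [p].
The resulting 9×12 matrix has rank 8, and its Smith normal form has invariant factors (1,1,1,1,1,1,1,1).

Boundary ∂_2: C_2 → C_1 maps a triangle to the signed sum of its edges. For instance
  ∂PVX = VX − PX + PV,
  ∂SUX = UX − SX + SU.
The 12×2 boundary matrix has rank 2 and Smith normal form diag(1,1).

From H_k ≅ ker(∂_k) / im(∂_{k+1}) we obtain:

  H_1: rank ker ∂_1 − rank ∂_2 = (12 − 8) − 2 = 2, and the invariant factors of ∂_2 are all 1, so H_1 ≅ Z^2.

H_1 ≅ Z^2.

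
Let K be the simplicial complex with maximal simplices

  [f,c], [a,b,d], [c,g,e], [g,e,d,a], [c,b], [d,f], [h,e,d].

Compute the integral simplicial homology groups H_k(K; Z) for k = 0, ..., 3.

Order the vertices as a < b < c < d < e < f < g < h. Listing each simplex with vertices in this order, K has dimension 3 with simplices:

  0-simplices (8): a, b, c, d, e, f, g, h
  1-simplices (15): ab, ad, ae, ag, bc, bd, ce, cf, cg, de, df, dg, dh, eg, eh
  2-simplices (7): abd, ade, adg, aeg, ceg, deg, deh
  3-simplices (1): adeg

giving chain groups C_0 ≅ Z^8, C_1 ≅ Z^15, C_2 ≅ Z^7, C_3 ≅ Z^1.

The boundary map ∂_1: C_1 → C_0 sends each edge [p,q] (with p < q) to q − p.
As a 8×15 matrix over Z this has rank 7, with invariant factors (1,1,1,1,1,1,1).

The boundary map ∂_2: C_2 → C_1 sends each 2-simplex [p,q,r] to [q,r] − [p,r] + [p,q]. For instance
  ∂deh = eh − dh + de,
  ∂aeg = eg − ag + ae.
This gives a 15×7 integer matrix of rank 6; reducing to Smith normal form yields diagonal entries (1,1,1,1,1,1).

The boundary map ∂_3: C_3 → C_2 sends each 3-simplex σ to the alternating sum Σ_i (−1)^i (σ with its i-th vertex removed). For instance
  ∂adeg = deg − aeg + adg − ade.
This gives a 7×1 integer matrix of rank 1; reducing to Smith normal form yields diagonal entries (1).

Computing H_k = (kernel of ∂_k) / (image of ∂_{k+1}):

  H_0: rank C_0 − rank ∂_1 = 8 − 7 = 1, and the invariant factors of ∂_1 are all 1, so H_0 = Z.
  H_1: rank ker ∂_1 − rank ∂_2 = (15 − 7) − 6 = 2, and the invariant factors of ∂_2 are all 1, so H_1 = Z^2.
  H_2: rank ker ∂_2 − rank ∂_3 = (7 − 6) − 1 = 0, and the invariant factors of ∂_3 are all 1, so H_2 = 0.
  H_3: rank ker ∂_3 − rank ∂_4 = (1 − 1) − 0 = 0, and there is no ∂_4, so H_3 = 0.

H_0 = Z,  H_1 = Z^2,  H_2 = 0,  H_3 = 0.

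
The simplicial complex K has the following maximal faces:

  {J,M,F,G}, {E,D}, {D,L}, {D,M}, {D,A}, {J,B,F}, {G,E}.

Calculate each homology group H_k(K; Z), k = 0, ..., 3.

Order the vertices as A < B < D < E < F < G < J < L < M. Listing each simplex with vertices in this order, K has dimension 3 with simplices:

  0-simplices (9): A, B, D, E, F, G, J, L, M
  1-simplices (13): AD, BF, BJ, DE, DL, DM, EG, FG, FJ, FM, GJ, GM, JM
  2-simplices (5): BFJ, FGJ, FGM, FJM, GJM
  3-simplices (1): FGJM

giving chain groups C_0 ≅ Z^9, C_1 ≅ Z^13, C_2 ≅ Z^5, C_3 ≅ Z^1.

The boundary map ∂_1: C_1 → C_0 sends each edge [p,q] (with p < q) to q − p.
This gives a 9×13 integer matrix of rank 8; reducing to Smith normal form yields diagonal entries (1,1,1,1,1,1,1,1).

The boundary map ∂_2: C_2 → C_1 acts by ∂[p,q,r] = [q,r] − [p,r] + [p,q]. For instance
  ∂GJM = JM − GM + GJ,
  ∂FGJ = GJ − FJ + FG.
This gives a 13×5 integer matrix of rank 4; reducing to Smith normal form yields diagonal entries (1,1,1,1).

Boundary ∂_3: C_3 → C_2 sends each 3-simplex σ to the alternating sum Σ_i (−1)^i (σ with its i-th vertex removed). For instance
  ∂FGJM = GJM − FJM + FGM − FGJ.
This gives a 5×1 integer matrix of rank 1; reducing to Smith normal form yields diagonal entries (1).

Now H_k = ker ∂_k / im ∂_{k+1}, so:

  H_0: rank C_0 − rank ∂_1 = 9 − 8 = 1, and the invariant factors of ∂_1 are all 1, so H_0 ≅ Z.
  H_1: rank ker ∂_1 − rank ∂_2 = (13 − 8) − 4 = 1, and the invariant factors of ∂_2 are all 1, so H_1 ≅ Z.
  H_2: rank ker ∂_2 − rank ∂_3 = (5 − 4) − 1 = 0, and the invariant factors of ∂_3 are all 1, so H_2 ≅ 0.
  H_3: rank ker ∂_3 − rank ∂_4 = (1 − 1) − 0 = 0, and there is no ∂_4, so H_3 ≅ 0.

H_0 ≅ Z,  H_1 ≅ Z,  H_2 = 0,  H_3 = 0.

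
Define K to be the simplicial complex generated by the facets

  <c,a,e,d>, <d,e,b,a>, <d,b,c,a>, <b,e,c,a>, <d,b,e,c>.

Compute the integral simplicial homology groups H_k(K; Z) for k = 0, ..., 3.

H_0 ≅ Z,  H_1 = 0,  H_2 = 0,  H_3 ≅ Z.

Order the vertices as a < b < c < d < e. Listing each simplex with vertices in this order, K has dimension 3 with simplices:

  0-simplices (5): a, b, c, d, e
  1-simplices (10): ab, ac, ad, ae, bc, bd, be, cd, ce, de
  2-simplices (10): abc, abd, abe, acd, ace, ade, bcd, bce, bde, cde
  3-simplices (5): abcd, abce, abde, acde, bcde

so the chain groups are C_0 ≅ Z^5, C_1 ≅ Z^10, C_2 ≅ Z^10, C_3 ≅ Z^5.

∂_1: C_1 → C_0 sends each edge [p,q] (with p < q) to q − p. For instance
  ∂ae = e − a.
As a 5×10 matrix over Z this has rank 4, with invariant factors (1,1,1,1).

Boundary ∂_2: C_2 → C_1 acts by ∂[p,q,r] = [q,r] − [p,r] + [p,q]. For instance
  ∂cde = de − ce + cd,
  ∂ade = de − ae + ad.
As a 10×10 matrix over Z this has rank 6, with invariant factors (1,1,1,1,1,1).

The boundary map ∂_3: C_3 → C_2 sends each 3-simplex σ to the alternating sum Σ_i (−1)^i (σ with its i-th vertex removed). For instance
  ∂bcde = cde − bde + bce − bcd,
  ∂abce = bce − ace + abe − abc.
This gives a 10×5 integer matrix of rank 4; reducing to Smith normal form yields diagonal entries (1,1,1,1).

From H_k ≅ ker(∂_k) / im(∂_{k+1}) we obtain:

  H_0: rank C_0 − rank ∂_1 = 5 − 4 = 1, and the invariant factors of ∂_1 are all 1, so H_0 = Z.
  H_1: rank ker ∂_1 − rank ∂_2 = (10 − 4) − 6 = 0, and the invariant factors of ∂_2 are all 1, so H_1 = 0.
  H_2: rank ker ∂_2 − rank ∂_3 = (10 − 6) − 4 = 0, and the invariant factors of ∂_3 are all 1, so H_2 = 0.
  H_3: rank ker ∂_3 − rank ∂_4 = (5 − 4) − 0 = 1, and there is no ∂_4, so H_3 = Z.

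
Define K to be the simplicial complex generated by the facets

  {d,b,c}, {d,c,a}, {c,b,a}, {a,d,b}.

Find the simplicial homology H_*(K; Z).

Order the vertices as a < b < c < d. Listing each simplex with vertices in this order, K has dimension 2 with simplices:

  0-simplices (4): a, b, c, d
  1-simplices (6): ab, ac, ad, bc, bd, cd
  2-simplices (4): abc, abd, acd, bcd

so the chain groups are C_0 ≅ Z^4, C_1 ≅ Z^6, C_2 ≅ Z^4.

The boundary map ∂_1: C_1 → C_0 sends each edge [p,q] (with p < q) to q − p. For instance
  ∂cd = d − c.
As a 4×6 matrix over Z this has rank 3, with invariant factors (1,1,1).

Boundary ∂_2: C_2 → C_1 acts by ∂[p,q,r] = [q,r] − [p,r] + [p,q]. For instance
  ∂acd = cd − ad + ac,
  ∂abc = bc − ac + ab.
As a 6×4 matrix over Z this has rank 3, with invariant factors (1,1,1).

Reading off H_k = ker ∂_k / im ∂_{k+1}:

  H_0: rank C_0 − rank ∂_1 = 4 − 3 = 1, and the invariant factors of ∂_1 are all 1, so H_0 = Z.
  H_1: rank ker ∂_1 − rank ∂_2 = (6 − 3) − 3 = 0, and the invariant factors of ∂_2 are all 1, so H_1 = 0.
  H_2: rank ker ∂_2 − rank ∂_3 = (4 − 3) − 0 = 1, and there is no ∂_3, so H_2 = Z.

H_0 = Z,  H_1 = 0,  H_2 = Z.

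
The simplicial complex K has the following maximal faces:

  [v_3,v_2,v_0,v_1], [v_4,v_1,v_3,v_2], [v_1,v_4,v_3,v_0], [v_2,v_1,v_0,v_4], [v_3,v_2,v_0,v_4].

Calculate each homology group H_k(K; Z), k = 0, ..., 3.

K has 5 vertices, 10 edges, 10 triangles, 5 3-simplices.
rank ∂_0 = 0, rank ∂_1 = 4 ⇒ b_0 = 5 − 0 − 4 = 1; all invariant factors of ∂_1 are 1 so no torsion. So H_0 ≅ Z.
rank ∂_1 = 4, rank ∂_2 = 6 ⇒ b_1 = 10 − 4 − 6 = 0; all invariant factors of ∂_2 are 1 so no torsion. So H_1 ≅ 0.
rank ∂_2 = 6, rank ∂_3 = 4 ⇒ b_2 = 10 − 6 − 4 = 0; all invariant factors of ∂_3 are 1 so no torsion. So H_2 ≅ 0.
rank ∂_3 = 4, rank ∂_4 = 0 ⇒ b_3 = 5 − 4 − 0 = 1. So H_3 ≅ Z.

H_0 = Z,  H_1 = 0,  H_2 = 0,  H_3 = Z.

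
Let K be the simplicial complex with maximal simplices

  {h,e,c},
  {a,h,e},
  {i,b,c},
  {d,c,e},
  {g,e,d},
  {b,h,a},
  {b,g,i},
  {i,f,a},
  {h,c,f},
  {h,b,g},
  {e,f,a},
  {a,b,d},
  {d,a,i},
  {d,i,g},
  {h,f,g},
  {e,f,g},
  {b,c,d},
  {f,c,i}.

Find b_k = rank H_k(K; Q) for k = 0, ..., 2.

Fix the vertex order a < b < c < d < e < f < g < h < i and write every simplex with vertices in increasing order. Then dim K = 2 and the simplices of K are:

  0-simplices (9): a, b, c, d, e, f, g, h, i
  1-simplices (27): ab, ad, ae, af, ah, ai, bc, bd, bg, bh, bi, cd, ce, cf, ch, ci, de, dg, di, ef, eg, eh, fg, fh, fi, gh, gi
  2-simplices (18): abd, abh, adi, aef, aeh, afi, bcd, bci, bgh, bgi, cde, ceh, cfh, cfi, deg, dgi, efg, fgh

so the chain groups are C_0 ≅ Z^9, C_1 ≅ Z^27, C_2 ≅ Z^18.

∂_1: C_1 → C_0 sends each edge [p,q] (with p < q) to q − p. For instance
  ∂gh = h − g.
The 9×27 boundary matrix has rank 8 and Smith normal form diag(1,1,1,1,1,1,1,1).

Boundary ∂_2: C_2 → C_1 acts by ∂[p,q,r] = [q,r] − [p,r] + [p,q]. For instance
  ∂bgi = gi − bi + bg,
  ∂adi = di − ai + ad.
This gives a 27×18 integer matrix of rank 18; reducing to Smith normal form yields diagonal entries (1,1,1,1,1,1,1,1,1,1,1,1,1,1,1,1,1,2).

Reading off H_k = ker ∂_k / im ∂_{k+1}:

  H_0: rank C_0 − rank ∂_1 = 9 − 8 = 1, and the invariant factors of ∂_1 are all 1, so H_0 ≅ Z.
  H_1: rank ker ∂_1 − rank ∂_2 = (27 − 8) − 18 = 1, and ∂_2 has invariant factor 2 > 1, so H_1 ≅ Z × Z/2.
  H_2: rank ker ∂_2 − rank ∂_3 = (18 − 18) − 0 = 0, and there is no ∂_3, so H_2 ≅ 0.

As a check, the Euler characteristic is 9 − 27 + 18 = 0, which agrees with 1 − 1 + 0 = 0.

Hence the Betti numbers are b_0 = 1, b_1 = 1, b_2 = 0.

b_0 = 1, b_1 = 1, b_2 = 0.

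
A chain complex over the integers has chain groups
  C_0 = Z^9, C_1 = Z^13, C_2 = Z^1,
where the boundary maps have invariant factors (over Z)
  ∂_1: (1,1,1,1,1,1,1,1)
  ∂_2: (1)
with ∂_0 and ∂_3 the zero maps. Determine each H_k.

H_0: b_0 = 9 − 0 − 8 = 1; torsion from ∂_1 factors > 1: none. So H_0 = Z.
H_1: b_1 = 13 − 8 − 1 = 4; torsion from ∂_2 factors > 1: none. So H_1 = Z^4.
H_2: b_2 = 1 − 1 − 0 = 0; torsion from ∂_3 factors > 1: none. So H_2 = 0.

H_0 = Z,  H_1 = Z^4,  H_2 = 0.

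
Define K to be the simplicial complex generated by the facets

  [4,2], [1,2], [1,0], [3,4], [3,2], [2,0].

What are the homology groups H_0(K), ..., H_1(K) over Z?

We work with the vertex ordering 0 < 1 < 2 < 3 < 4. The simplices of K, each written with vertices in increasing order, are:

  0-simplices (5): [0], [1], [2], [3], [4]
  1-simplices (6): [0,1], [0,2], [1,2], [2,3], [2,4], [3,4]

giving chain groups C_0 ≅ Z^5, C_1 ≅ Z^6.

The boundary map ∂_1: C_1 → C_0 is given by ∂[p,q] = [q] − [p]. For instance
  ∂[0,1] = [1] − [0].
The resulting 5×6 matrix has rank 4, and its Smith normal form has invariant factors (1,1,1,1).

Now H_k = ker ∂_k / im ∂_{k+1}, so:

  H_0: rank C_0 − rank ∂_1 = 5 − 4 = 1, and the invariant factors of ∂_1 are all 1, so H_0 = Z.
  H_1: rank ker ∂_1 − rank ∂_2 = (6 − 4) − 0 = 2, and there is no ∂_2, so H_1 = Z^2.

(K is a triangulation of a wedge of 2 circles.)

H_0 ≅ Z,  H_1 ≅ Z^2.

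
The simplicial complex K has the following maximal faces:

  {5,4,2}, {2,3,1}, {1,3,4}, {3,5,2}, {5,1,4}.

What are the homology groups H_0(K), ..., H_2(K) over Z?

Fix the vertex order 1 < 2 < 3 < 4 < 5 and write every simplex with vertices in increasing order. Then dim K = 2 and the simplices of K are:

  0-simplices (5): [1], [2], [3], [4], [5]
  1-simplices (10): [1,2], [1,3], [1,4], [1,5], [2,3], [2,4], [2,5], [3,4], [3,5], [4,5]
  2-simplices (5): [1,2,3], [1,3,4], [1,4,5], [2,3,5], [2,4,5]

giving chain groups C_0 ≅ Z^5, C_1 ≅ Z^10, C_2 ≅ Z^5.

∂_1: C_1 → C_0 is given by ∂[p,q] = [q] − [p]. For instance
  ∂[1,4] = [4] − [1].
This gives a 5×10 integer matrix of rank 4; reducing to Smith normal form yields diagonal entries (1,1,1,1).

The boundary map ∂_2: C_2 → C_1 acts by ∂[p,q,r] = [q,r] − [p,r] + [p,q]. For instance
  ∂[2,3,5] = [3,5] − [2,5] + [2,3],
  ∂[1,2,3] = [2,3] − [1,3] + [1,2].
As a 10×5 matrix over Z this has rank 5, with invariant factors (1,1,1,1,1).

Reading off H_k = ker ∂_k / im ∂_{k+1}:

  H_0: rank C_0 − rank ∂_1 = 5 − 4 = 1, and the invariant factors of ∂_1 are all 1, so H_0 ≅ Z.
  H_1: rank ker ∂_1 − rank ∂_2 = (10 − 4) − 5 = 1, and the invariant factors of ∂_2 are all 1, so H_1 ≅ Z.
  H_2: rank ker ∂_2 − rank ∂_3 = (5 − 5) − 0 = 0, and there is no ∂_3, so H_2 ≅ 0.

(K is a triangulation of the Möbius band.)

H_0 ≅ Z,  H_1 ≅ Z,  H_2 = 0.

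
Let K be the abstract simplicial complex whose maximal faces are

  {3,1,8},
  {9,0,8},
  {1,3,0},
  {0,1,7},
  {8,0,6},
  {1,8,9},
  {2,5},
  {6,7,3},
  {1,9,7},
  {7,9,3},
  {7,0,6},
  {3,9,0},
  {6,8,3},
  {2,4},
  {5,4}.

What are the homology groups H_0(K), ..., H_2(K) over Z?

H_0 = Z^2,  H_1 = Z ⊕ Z/2,  H_2 = 0.

We work with the vertex ordering 0 < 1 < 2 < 3 < 4 < 5 < 6 < 7 < 8 < 9. The simplices of K, each written with vertices in increasing order, are:

  0-simplices (10): [0], [1], [2], [3], [4], [5], [6], [7], [8], [9]
  1-simplices (21): [0,1], [0,3], [0,6], [0,7], [0,8], [0,9], [1,3], [1,7], [1,8], [1,9], [2,4], [2,5], [3,6], [3,7], [3,8], [3,9], [4,5], [6,7], [6,8], [7,9], [8,9]
  2-simplices (12): [0,1,3], [0,1,7], [0,3,9], [0,6,7], [0,6,8], [0,8,9], [1,3,8], [1,7,9], [1,8,9], [3,6,7], [3,6,8], [3,7,9]

Hence C_0 ≅ Z^10, C_1 ≅ Z^21, C_2 ≅ Z^12.

Boundary ∂_1: C_1 → C_0 is given by ∂[p,q] = [q] − [p]. For instance
  ∂[8,9] = [9] − [8].
The resulting 10×21 matrix has rank 8, and its Smith normal form has invariant factors (1,1,1,1,1,1,1,1).

∂_2: C_2 → C_1 acts by ∂[p,q,r] = [q,r] − [p,r] + [p,q]. For instance
  ∂[3,6,8] = [6,8] − [3,8] + [3,6],
  ∂[1,7,9] = [7,9] − [1,9] + [1,7].
The resulting 21×12 matrix has rank 12, and its Smith normal form has invariant factors (1,1,1,1,1,1,1,1,1,1,1,2).

Computing H_k = (kernel of ∂_k) / (image of ∂_{k+1}):

  H_0: rank C_0 − rank ∂_1 = 10 − 8 = 2, and the invariant factors of ∂_1 are all 1, so H_0 = Z^2.
  H_1: rank ker ∂_1 − rank ∂_2 = (21 − 8) − 12 = 1, and ∂_2 has invariant factor 2 > 1, so H_1 = Z ⊕ Z/2.
  H_2: rank ker ∂_2 − rank ∂_3 = (12 − 12) − 0 = 0, and there is no ∂_3, so H_2 = 0.

As a check, the Euler characteristic is 10 − 21 + 12 = 1, which agrees with 2 − 1 + 0 = 1.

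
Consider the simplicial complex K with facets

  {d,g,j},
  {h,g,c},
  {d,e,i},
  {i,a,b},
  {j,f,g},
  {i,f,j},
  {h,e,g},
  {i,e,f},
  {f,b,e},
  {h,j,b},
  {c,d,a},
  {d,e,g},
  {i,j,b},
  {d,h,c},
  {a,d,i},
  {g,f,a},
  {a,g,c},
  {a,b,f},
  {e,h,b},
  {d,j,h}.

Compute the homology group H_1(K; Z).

Fix the vertex order a < b < c < d < e < f < g < h < i < j and write every simplex with vertices in increasing order. Then dim K = 2 and the simplices of K are:

  0-simplices (10): a, b, c, d, e, f, g, h, i, j
  1-simplices (30): ab, ac, ad, af, ag, ai, be, bf, bh, bi, bj, cd, cg, ch, de, dg, dh, di, dj, ef, eg, eh, ei, fg, fi, fj, gh, gj, hj, ij
  2-simplices (20): abf, abi, acd, acg, adi, afg, bef, beh, bhj, bij, cdh, cgh, deg, dei, dgj, dhj, efi, egh, fgj, fij

so the chain groups are C_0 ≅ Z^10, C_1 ≅ Z^30, C_2 ≅ Z^20.

Boundary ∂_1: C_1 → C_0 is given by ∂[p,q] = [q] − [p].
This gives a 10×30 integer matrix of rank 9; reducing to Smith normal form yields diagonal entries (1,1,1,1,1,1,1,1,1).

The boundary map ∂_2: C_2 → C_1 sends each 2-simplex [p,q,r] to [q,r] − [p,r] + [p,q]. For instance
  ∂egh = gh − eh + eg,
  ∂efi = fi − ei + ef.
The resulting 30×20 matrix has rank 20, and its Smith normal form has invariant factors (1,1,1,1,1,1,1,1,1,1,1,1,1,1,1,1,1,1,1,2).

Now H_k = ker ∂_k / im ∂_{k+1}, so:

  H_1: rank ker ∂_1 − rank ∂_2 = (30 − 9) − 20 = 1, and ∂_2 has invariant factor 2 > 1, so H_1 = Z ⊕ Z/2Z.

H_1 ≅ Z ⊕ Z/2Z.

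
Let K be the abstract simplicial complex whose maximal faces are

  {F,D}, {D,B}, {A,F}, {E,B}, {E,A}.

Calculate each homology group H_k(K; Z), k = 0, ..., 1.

H_0 = Z,  H_1 = Z.

K has 5 vertices, 5 edges.
rank ∂_0 = 0, rank ∂_1 = 4 ⇒ b_0 = 5 − 0 − 4 = 1; all invariant factors of ∂_1 are 1 so no torsion. So H_0 ≅ Z.
rank ∂_1 = 4, rank ∂_2 = 0 ⇒ b_1 = 5 − 4 − 0 = 1. So H_1 ≅ Z.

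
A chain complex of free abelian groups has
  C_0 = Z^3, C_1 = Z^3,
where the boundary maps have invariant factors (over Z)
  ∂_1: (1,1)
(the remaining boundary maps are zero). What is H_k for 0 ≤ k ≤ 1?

H_0: b_0 = 3 − 0 − 2 = 1; torsion from ∂_1 factors > 1: none. So H_0 = Z.
H_1: b_1 = 3 − 2 − 0 = 1; torsion from ∂_2 factors > 1: none. So H_1 = Z.

H_0 = Z,  H_1 = Z.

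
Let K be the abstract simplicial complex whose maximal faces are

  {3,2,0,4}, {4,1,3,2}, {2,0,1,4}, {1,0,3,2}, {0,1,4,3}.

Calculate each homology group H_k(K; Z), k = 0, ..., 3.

H_0 = Z,  H_1 = 0,  H_2 = 0,  H_3 = Z.

Take the total order 0 < 1 < 2 < 3 < 4 on the vertex set. Then K (dimension 3) consists of the simplices:

  0-simplices (5): [0], [1], [2], [3], [4]
  1-simplices (10): [0,1], [0,2], [0,3], [0,4], [1,2], [1,3], [1,4], [2,3], [2,4], [3,4]
  2-simplices (10): [0,1,2], [0,1,3], [0,1,4], [0,2,3], [0,2,4], [0,3,4], [1,2,3], [1,2,4], [1,3,4], [2,3,4]
  3-simplices (5): [0,1,2,3], [0,1,2,4], [0,1,3,4], [0,2,3,4], [1,2,3,4]

so the chain groups are C_0 ≅ Z^5, C_1 ≅ Z^10, C_2 ≅ Z^10, C_3 ≅ Z^5.

∂_1: C_1 → C_0 maps an edge to its endpoints' difference, ∂[p,q] = q − p. For instance
  ∂[3,4] = [4] − [3].
The 5×10 boundary matrix has rank 4 and Smith normal form diag(1,1,1,1).

Boundary ∂_2: C_2 → C_1 acts by ∂[p,q,r] = [q,r] − [p,r] + [p,q]. For instance
  ∂[2,3,4] = [3,4] − [2,4] + [2,3],
  ∂[0,3,4] = [3,4] − [0,4] + [0,3].
The resulting 10×10 matrix has rank 6, and its Smith normal form has invariant factors (1,1,1,1,1,1).

The boundary map ∂_3: C_3 → C_2 sends each 3-simplex σ to the alternating sum Σ_i (−1)^i (σ with its i-th vertex removed). For instance
  ∂[0,1,2,4] = [1,2,4] − [0,2,4] + [0,1,4] − [0,1,2],
  ∂[0,1,2,3] = [1,2,3] − [0,2,3] + [0,1,3] − [0,1,2].
This gives a 10×5 integer matrix of rank 4; reducing to Smith normal form yields diagonal entries (1,1,1,1).

Computing H_k = (kernel of ∂_k) / (image of ∂_{k+1}):

  H_0: rank C_0 − rank ∂_1 = 5 − 4 = 1, and the invariant factors of ∂_1 are all 1, so H_0 = Z.
  H_1: rank ker ∂_1 − rank ∂_2 = (10 − 4) − 6 = 0, and the invariant factors of ∂_2 are all 1, so H_1 = 0.
  H_2: rank ker ∂_2 − rank ∂_3 = (10 − 6) − 4 = 0, and the invariant factors of ∂_3 are all 1, so H_2 = 0.
  H_3: rank ker ∂_3 − rank ∂_4 = (5 − 4) − 0 = 1, and there is no ∂_4, so H_3 = Z.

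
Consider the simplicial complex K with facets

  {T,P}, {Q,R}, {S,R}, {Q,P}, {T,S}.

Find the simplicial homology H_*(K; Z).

H_0 ≅ Z,  H_1 ≅ Z.

Order the vertices as P < Q < R < S < T. Listing each simplex with vertices in this order, K has dimension 1 with simplices:

  0-simplices (5): P, Q, R, S, T
  1-simplices (5): PQ, PT, QR, RS, ST

giving chain groups C_0 ≅ Z^5, C_1 ≅ Z^5.

Boundary ∂_1: C_1 → C_0 is given by ∂[p,q] = [q] − [p]. For instance
  ∂RS = S − R.
As a 5×5 matrix over Z this has rank 4, with invariant factors (1,1,1,1).

Reading off H_k = ker ∂_k / im ∂_{k+1}:

  H_0: rank C_0 − rank ∂_1 = 5 − 4 = 1, and the invariant factors of ∂_1 are all 1, so H_0 ≅ Z.
  H_1: rank ker ∂_1 − rank ∂_2 = (5 − 4) − 0 = 1, and there is no ∂_2, so H_1 ≅ Z.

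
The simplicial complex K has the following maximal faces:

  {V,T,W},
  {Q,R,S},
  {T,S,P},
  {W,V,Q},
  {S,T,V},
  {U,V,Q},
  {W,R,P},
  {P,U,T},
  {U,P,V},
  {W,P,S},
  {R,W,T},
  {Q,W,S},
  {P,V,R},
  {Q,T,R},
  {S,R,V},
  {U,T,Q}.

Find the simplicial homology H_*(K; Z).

K has 8 vertices, 24 edges, 16 triangles.
rank ∂_0 = 0, rank ∂_1 = 7 ⇒ b_0 = 8 − 0 − 7 = 1; all invariant factors of ∂_1 are 1 so no torsion. So H_0 ≅ Z.
rank ∂_1 = 7, rank ∂_2 = 15 ⇒ b_1 = 24 − 7 − 15 = 2; all invariant factors of ∂_2 are 1 so no torsion. So H_1 ≅ Z^2.
rank ∂_2 = 15, rank ∂_3 = 0 ⇒ b_2 = 16 − 15 − 0 = 1. So H_2 ≅ Z.

H_0 ≅ Z,  H_1 ≅ Z^2,  H_2 ≅ Z.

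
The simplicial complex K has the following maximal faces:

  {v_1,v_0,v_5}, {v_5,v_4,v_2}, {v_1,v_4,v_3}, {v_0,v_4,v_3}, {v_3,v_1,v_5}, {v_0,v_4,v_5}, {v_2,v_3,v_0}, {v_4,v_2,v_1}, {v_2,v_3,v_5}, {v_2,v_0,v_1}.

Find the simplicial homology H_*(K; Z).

H_0 = Z,  H_1 = Z/2,  H_2 = 0.

Order the vertices as v_0 < v_1 < v_2 < v_3 < v_4 < v_5. Listing each simplex with vertices in this order, K has dimension 2 with simplices:

  0-simplices (6): [v_0], [v_1], [v_2], [v_3], [v_4], [v_5]
  1-simplices (15): (15 of them)
  2-simplices (10): [v_0,v_1,v_2], [v_0,v_1,v_5], [v_0,v_2,v_3], [v_0,v_3,v_4], [v_0,v_4,v_5], [v_1,v_2,v_4], [v_1,v_3,v_4], [v_1,v_3,v_5], [v_2,v_3,v_5], [v_2,v_4,v_5]

so the chain groups are C_0 ≅ Z^6, C_1 ≅ Z^15, C_2 ≅ Z^10.

Boundary ∂_1: C_1 → C_0 maps an edge to its endpoints' difference, ∂[p,q] = q − p.
This gives a 6×15 integer matrix of rank 5; reducing to Smith normal form yields diagonal entries (1,1,1,1,1).

Boundary ∂_2: C_2 → C_1 maps a triangle to the signed sum of its edges. For instance
  ∂[v_0,v_3,v_4] = [v_3,v_4] − [v_0,v_4] + [v_0,v_3],
  ∂[v_0,v_1,v_5] = [v_1,v_5] − [v_0,v_5] + [v_0,v_1].
As a 15×10 matrix over Z this has rank 10, with invariant factors (1,1,1,1,1,1,1,1,1,2).

Reading off H_k = ker ∂_k / im ∂_{k+1}:

  H_0: rank C_0 − rank ∂_1 = 6 − 5 = 1, and the invariant factors of ∂_1 are all 1, so H_0 = Z.
  H_1: rank ker ∂_1 − rank ∂_2 = (15 − 5) − 10 = 0, and ∂_2 has invariant factor 2 > 1, so H_1 = Z/2.
  H_2: rank ker ∂_2 − rank ∂_3 = (10 − 10) − 0 = 0, and there is no ∂_3, so H_2 = 0.

(K is a triangulation of the real projective plane RP^2.)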